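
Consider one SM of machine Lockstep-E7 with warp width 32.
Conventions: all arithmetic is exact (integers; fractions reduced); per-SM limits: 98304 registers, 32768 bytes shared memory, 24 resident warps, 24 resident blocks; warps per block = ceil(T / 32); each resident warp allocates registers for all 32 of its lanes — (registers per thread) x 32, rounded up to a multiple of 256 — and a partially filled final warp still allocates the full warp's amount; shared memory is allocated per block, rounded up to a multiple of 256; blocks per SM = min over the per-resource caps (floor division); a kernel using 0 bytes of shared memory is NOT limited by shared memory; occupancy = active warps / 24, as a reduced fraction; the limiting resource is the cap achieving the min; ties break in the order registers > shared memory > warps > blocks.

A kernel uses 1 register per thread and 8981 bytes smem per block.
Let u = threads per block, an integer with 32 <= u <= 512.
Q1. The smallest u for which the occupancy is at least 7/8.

Answer: u = 193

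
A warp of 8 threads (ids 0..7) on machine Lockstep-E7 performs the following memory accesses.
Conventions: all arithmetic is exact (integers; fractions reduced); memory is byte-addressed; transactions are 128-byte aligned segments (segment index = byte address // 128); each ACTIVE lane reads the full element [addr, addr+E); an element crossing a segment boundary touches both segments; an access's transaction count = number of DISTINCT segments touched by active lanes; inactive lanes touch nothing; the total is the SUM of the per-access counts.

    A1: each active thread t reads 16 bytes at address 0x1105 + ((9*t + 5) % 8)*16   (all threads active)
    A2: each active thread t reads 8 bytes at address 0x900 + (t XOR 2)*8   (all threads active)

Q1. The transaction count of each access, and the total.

A1: 2 transactions
A2: 1 transaction

Answer: 2,1; total 3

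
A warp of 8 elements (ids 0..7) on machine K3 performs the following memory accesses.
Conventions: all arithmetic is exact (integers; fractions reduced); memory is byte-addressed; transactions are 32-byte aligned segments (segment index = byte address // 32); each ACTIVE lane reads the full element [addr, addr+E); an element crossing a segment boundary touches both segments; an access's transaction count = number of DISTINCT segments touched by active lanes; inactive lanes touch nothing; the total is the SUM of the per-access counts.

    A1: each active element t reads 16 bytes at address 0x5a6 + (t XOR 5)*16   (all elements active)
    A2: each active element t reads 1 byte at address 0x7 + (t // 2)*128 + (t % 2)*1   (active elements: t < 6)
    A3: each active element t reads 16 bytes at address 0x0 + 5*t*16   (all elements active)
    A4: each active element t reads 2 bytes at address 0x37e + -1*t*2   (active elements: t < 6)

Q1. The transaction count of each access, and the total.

A1: 5 transactions
A2: 3 transactions
A3: 8 transactions
A4: 1 transaction

Answer: 5,3,8,1; total 17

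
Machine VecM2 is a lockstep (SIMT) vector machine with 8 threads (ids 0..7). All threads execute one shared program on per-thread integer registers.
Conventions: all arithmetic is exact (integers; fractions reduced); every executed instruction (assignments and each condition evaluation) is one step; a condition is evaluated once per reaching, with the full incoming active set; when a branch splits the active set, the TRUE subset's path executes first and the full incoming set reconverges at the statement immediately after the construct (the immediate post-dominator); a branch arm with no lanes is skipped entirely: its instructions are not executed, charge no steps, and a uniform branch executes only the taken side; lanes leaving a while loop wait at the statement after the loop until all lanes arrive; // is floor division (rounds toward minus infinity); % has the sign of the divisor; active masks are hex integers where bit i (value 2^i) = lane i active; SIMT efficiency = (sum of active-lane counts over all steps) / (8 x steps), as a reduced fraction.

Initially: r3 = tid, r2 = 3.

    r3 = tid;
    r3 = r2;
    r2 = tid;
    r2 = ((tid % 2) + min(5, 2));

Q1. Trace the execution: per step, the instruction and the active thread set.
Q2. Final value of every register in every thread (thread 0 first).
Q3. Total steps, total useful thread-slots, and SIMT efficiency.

step 0: r3 <- tid                    0xff
step 1: r3 <- r2                     0xff
step 2: r2 <- tid                    0xff
step 3: r2 <- ((tid % 2) + min(5, 2)) 0xff

Answer: 4 steps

r3: 3,3,3,3,3,3,3,3
r2: 2,3,2,3,2,3,2,3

steps = 4; useful = 32; efficiency = 32/32 = 1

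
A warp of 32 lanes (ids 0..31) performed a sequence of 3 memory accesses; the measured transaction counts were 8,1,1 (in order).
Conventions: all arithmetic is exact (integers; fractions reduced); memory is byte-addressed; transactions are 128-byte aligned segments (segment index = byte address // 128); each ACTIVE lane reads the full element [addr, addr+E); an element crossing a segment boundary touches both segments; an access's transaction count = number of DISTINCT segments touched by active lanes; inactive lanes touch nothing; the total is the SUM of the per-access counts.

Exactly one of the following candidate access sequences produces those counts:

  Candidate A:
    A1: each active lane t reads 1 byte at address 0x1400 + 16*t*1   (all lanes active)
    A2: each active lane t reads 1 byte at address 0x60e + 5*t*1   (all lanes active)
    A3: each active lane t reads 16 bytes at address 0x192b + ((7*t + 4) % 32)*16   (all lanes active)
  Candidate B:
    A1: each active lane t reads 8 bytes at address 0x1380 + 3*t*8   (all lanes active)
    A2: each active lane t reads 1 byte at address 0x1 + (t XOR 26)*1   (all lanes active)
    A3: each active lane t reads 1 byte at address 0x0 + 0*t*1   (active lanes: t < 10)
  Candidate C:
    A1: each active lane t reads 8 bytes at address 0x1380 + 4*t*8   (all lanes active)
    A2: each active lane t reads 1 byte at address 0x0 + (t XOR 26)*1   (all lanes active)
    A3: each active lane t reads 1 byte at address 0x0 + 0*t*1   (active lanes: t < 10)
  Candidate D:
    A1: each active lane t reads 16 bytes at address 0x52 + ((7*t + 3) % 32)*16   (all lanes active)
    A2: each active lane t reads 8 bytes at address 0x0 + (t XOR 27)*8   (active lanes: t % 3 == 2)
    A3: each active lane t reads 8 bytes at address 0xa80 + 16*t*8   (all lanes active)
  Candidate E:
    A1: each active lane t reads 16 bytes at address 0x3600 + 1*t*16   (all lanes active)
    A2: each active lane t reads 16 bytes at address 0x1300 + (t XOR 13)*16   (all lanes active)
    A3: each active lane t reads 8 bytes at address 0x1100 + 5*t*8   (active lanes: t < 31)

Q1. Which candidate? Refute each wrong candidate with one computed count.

A: A1 gives 4 transactions, not 8
B: A1 gives 6 transactions, not 8
D: A1 gives 5 transactions, not 8
E: A1 gives 4 transactions, not 8
C: all counts match (8,1,1)

Answer: C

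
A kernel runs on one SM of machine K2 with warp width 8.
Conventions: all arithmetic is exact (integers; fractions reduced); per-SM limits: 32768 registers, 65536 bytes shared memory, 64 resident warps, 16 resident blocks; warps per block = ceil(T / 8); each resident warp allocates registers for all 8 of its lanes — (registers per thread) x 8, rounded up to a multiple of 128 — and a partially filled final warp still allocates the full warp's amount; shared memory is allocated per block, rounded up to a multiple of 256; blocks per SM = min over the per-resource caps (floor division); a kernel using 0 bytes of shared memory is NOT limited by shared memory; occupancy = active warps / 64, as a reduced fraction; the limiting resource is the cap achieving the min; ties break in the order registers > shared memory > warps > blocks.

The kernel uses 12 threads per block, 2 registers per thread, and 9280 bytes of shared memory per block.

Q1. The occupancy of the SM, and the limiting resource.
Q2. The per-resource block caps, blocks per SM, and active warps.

Answer: occupancy 3/16, limited by shared memory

registers: 128 blocks
shared memory: 6 blocks
warps: 32 blocks
blocks: 16 blocks

Answer: 6 blocks, 12 active warps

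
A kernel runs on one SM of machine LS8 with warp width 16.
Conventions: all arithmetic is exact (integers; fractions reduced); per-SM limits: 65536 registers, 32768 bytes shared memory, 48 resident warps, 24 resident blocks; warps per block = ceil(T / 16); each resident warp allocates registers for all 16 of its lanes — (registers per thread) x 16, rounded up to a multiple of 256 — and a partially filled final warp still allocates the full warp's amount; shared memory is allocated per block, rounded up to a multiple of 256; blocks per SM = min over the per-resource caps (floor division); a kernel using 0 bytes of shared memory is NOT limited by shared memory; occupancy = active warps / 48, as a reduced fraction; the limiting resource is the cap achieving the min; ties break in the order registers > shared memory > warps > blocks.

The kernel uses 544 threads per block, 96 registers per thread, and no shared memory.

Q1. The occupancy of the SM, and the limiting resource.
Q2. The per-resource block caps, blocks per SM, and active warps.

Answer: occupancy 17/24, limited by registers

registers: 1 block
shared memory: no limit (kernel uses none)
warps: 1 block
blocks: 24 blocks

Answer: 1 block, 34 active warps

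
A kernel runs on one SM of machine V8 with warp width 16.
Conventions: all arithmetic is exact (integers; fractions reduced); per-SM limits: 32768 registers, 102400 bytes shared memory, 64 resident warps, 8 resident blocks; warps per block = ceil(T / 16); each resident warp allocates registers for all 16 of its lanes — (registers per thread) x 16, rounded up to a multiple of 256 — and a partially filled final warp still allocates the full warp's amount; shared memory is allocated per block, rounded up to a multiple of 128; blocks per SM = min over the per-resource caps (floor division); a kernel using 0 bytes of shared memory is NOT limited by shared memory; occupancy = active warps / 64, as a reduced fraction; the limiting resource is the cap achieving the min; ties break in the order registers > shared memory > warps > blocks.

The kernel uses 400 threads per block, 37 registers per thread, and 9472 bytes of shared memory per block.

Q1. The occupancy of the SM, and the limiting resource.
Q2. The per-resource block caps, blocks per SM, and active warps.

Answer: occupancy 25/64, limited by registers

registers: 1 block
shared memory: 10 blocks
warps: 2 blocks
blocks: 8 blocks

Answer: 1 block, 25 active warps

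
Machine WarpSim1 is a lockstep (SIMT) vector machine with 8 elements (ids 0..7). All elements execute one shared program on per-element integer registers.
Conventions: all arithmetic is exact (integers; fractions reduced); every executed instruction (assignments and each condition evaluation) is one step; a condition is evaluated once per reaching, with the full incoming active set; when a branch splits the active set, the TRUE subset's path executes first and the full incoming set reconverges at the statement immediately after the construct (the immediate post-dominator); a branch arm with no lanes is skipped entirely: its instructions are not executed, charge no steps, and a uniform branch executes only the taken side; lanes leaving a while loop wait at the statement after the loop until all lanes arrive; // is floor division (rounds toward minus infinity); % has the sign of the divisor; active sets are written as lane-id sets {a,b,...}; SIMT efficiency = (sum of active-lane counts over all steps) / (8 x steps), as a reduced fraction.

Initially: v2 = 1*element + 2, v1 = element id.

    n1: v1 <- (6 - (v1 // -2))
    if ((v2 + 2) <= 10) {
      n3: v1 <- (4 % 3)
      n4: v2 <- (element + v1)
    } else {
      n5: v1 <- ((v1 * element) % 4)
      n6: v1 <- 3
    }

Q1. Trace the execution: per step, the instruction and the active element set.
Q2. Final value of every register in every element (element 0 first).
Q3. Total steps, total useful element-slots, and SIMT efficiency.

step 0: v1 <- (6 - (v1 // -2))       {0,1,2,3,4,5,6,7}
step 1: eval ((v2 + 2) <= 10)        {0,1,2,3,4,5,6,7}
step 2: v1 <- (4 % 3)                {0,1,2,3,4,5,6}
step 3: v2 <- (element + v1)         {0,1,2,3,4,5,6}
step 4: v1 <- ((v1 * element) % 4)   {7}
step 5: v1 <- 3                      {7}

Answer: 6 steps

v2: 1,2,3,4,5,6,7,9
v1: 1,1,1,1,1,1,1,3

steps = 6; useful = 32; efficiency = 32/48 = 2/3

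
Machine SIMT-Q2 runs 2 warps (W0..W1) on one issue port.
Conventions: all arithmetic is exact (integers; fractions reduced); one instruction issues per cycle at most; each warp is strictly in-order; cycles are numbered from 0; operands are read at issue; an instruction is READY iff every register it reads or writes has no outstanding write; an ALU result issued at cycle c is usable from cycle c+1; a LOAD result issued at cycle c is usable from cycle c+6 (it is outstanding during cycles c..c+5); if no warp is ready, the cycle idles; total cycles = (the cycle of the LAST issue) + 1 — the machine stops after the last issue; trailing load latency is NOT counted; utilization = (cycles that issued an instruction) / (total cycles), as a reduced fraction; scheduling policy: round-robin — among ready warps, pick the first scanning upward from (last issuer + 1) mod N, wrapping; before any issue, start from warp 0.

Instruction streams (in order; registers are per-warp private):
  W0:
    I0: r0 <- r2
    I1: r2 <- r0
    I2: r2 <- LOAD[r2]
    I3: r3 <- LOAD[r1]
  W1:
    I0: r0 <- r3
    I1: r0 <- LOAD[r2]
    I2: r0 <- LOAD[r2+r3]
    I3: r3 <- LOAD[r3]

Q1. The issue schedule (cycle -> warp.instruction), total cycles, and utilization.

cycle 0: W0.I0
cycle 1: W1.I0
cycle 2: W0.I1
cycle 3: W1.I1
cycle 4: W0.I2
cycle 5: W0.I3
cycle 6: idle
cycle 7: idle
cycle 8: idle
cycle 9: W1.I2
cycle 10: W1.I3

Answer: 11 cycles, utilization 8/11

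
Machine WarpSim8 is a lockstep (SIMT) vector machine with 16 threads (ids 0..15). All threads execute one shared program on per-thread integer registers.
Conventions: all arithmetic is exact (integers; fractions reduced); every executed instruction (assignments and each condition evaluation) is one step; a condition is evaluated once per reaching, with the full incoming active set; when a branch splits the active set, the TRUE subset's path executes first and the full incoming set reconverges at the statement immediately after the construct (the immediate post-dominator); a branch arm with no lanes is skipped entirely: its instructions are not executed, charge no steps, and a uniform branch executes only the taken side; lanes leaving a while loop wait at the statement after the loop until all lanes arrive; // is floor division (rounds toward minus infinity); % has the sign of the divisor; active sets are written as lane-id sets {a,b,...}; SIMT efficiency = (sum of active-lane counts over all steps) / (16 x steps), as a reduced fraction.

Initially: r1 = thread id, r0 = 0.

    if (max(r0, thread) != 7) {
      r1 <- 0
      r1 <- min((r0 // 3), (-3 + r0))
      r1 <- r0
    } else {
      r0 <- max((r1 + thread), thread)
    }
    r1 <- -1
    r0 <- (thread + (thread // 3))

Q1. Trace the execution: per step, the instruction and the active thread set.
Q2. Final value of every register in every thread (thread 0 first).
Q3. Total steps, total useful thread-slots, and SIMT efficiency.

step 0: eval (max(r0, thread) != 7)  {0,1,2,3,4,5,6,7,8,9,10,11,12,13,14,15}
step 1: r1 <- 0                      {0,1,2,3,4,5,6,8,9,10,11,12,13,14,15}
step 2: r1 <- min((r0 // 3), (-3 + r0)) {0,1,2,3,4,5,6,8,9,10,11,12,13,14,15}
step 3: r1 <- r0                     {0,1,2,3,4,5,6,8,9,10,11,12,13,14,15}
step 4: r0 <- max((r1 + thread), thread) {7}
step 5: r1 <- -1                     {0,1,2,3,4,5,6,7,8,9,10,11,12,13,14,15}
step 6: r0 <- (thread + (thread // 3)) {0,1,2,3,4,5,6,7,8,9,10,11,12,13,14,15}

Answer: 7 steps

r1: -1,-1,-1,-1,-1,-1,-1,-1,-1,-1,-1,-1,-1,-1,-1,-1
r0: 0,1,2,4,5,6,8,9,10,12,13,14,16,17,18,20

steps = 7; useful = 94; efficiency = 94/112 = 47/56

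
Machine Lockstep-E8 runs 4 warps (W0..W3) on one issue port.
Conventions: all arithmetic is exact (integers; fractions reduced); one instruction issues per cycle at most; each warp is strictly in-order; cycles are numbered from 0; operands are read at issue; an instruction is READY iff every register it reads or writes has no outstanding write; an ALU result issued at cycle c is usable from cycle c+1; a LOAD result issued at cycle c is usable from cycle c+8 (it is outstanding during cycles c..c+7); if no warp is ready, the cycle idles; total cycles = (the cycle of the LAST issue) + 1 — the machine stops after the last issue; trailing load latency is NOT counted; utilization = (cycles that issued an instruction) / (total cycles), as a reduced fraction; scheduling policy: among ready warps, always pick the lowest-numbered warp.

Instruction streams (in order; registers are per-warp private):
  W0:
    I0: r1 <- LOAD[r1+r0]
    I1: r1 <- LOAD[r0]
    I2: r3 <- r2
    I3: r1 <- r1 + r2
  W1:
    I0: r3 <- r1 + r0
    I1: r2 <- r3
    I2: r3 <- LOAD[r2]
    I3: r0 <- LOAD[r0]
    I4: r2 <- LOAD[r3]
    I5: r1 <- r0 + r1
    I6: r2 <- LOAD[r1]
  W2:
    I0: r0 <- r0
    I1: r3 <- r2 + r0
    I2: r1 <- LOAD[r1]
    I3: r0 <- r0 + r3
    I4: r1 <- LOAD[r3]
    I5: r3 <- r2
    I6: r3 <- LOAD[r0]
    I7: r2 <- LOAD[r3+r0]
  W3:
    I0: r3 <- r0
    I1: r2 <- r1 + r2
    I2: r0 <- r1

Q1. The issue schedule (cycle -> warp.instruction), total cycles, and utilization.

cycle 0: W0.I0
cycle 1: W1.I0
cycle 2: W1.I1
cycle 3: W1.I2
cycle 4: W1.I3
cycle 5: W2.I0
cycle 6: W2.I1
cycle 7: W2.I2
cycle 8: W0.I1
cycle 9: W0.I2
cycle 10: W2.I3
cycle 11: W1.I4
cycle 12: W1.I5
cycle 13: W3.I0
cycle 14: W3.I1
cycle 15: W2.I4
cycle 16: W0.I3
cycle 17: W2.I5
cycle 18: W2.I6
cycle 19: W1.I6
cycle 20: W3.I2
cycle 21: idle
cycle 22: idle
cycle 23: idle
cycle 24: idle
cycle 25: idle
cycle 26: W2.I7

Answer: 27 cycles, utilization 22/27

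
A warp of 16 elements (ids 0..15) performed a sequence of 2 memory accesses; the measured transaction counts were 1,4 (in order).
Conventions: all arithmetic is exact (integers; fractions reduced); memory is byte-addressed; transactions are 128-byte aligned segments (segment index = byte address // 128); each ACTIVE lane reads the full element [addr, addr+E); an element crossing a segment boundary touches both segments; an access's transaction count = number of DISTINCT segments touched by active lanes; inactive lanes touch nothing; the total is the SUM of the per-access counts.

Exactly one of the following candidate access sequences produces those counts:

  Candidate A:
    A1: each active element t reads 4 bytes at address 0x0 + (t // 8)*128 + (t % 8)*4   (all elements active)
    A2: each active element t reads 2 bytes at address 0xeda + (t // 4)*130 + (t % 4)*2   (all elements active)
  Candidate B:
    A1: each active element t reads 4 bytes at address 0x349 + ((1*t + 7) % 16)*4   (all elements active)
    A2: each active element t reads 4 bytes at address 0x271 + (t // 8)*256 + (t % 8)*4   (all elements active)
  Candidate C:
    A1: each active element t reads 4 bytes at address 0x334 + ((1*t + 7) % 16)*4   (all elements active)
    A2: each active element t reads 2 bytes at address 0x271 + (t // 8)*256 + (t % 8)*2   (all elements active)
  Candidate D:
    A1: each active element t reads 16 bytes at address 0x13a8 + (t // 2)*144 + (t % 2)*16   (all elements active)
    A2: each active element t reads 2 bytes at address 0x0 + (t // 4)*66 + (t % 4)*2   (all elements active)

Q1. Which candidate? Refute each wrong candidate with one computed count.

A: A1 gives 2 transactions, not 1
B: A1 gives 2 transactions, not 1
D: A1 gives 9 transactions, not 1
C: all counts match (1,4)

Answer: C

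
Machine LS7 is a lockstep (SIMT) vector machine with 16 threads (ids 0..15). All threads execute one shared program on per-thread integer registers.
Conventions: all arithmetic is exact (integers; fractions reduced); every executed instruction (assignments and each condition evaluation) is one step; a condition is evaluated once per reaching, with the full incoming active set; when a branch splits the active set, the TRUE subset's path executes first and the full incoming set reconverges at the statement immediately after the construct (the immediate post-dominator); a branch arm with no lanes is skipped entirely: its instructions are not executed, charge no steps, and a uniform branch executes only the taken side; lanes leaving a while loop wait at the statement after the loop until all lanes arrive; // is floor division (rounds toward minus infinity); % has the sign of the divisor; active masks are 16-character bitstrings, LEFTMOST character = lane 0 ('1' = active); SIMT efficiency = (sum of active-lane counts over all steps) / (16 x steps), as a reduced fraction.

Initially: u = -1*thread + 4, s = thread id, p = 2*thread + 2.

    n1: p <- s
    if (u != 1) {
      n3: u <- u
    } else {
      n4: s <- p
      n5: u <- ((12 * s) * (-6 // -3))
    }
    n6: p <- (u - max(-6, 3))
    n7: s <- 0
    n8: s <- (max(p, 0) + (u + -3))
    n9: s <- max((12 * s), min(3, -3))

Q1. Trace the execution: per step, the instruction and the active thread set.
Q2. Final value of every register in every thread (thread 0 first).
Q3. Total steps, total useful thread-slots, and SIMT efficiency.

step 0: p <- s                       1111111111111111
step 1: eval (u != 1)                1111111111111111
step 2: u <- u                       1110111111111111
step 3: s <- p                       0001000000000000
step 4: u <- ((12 * s) * (-6 // -3)) 0001000000000000
step 5: p <- (u - max(-6, 3))        1111111111111111
step 6: s <- 0                       1111111111111111
step 7: s <- (max(p, 0) + (u + -3))  1111111111111111
step 8: s <- max((12 * s), min(3, -3)) 1111111111111111

Answer: 9 steps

u: 4,3,2,72,0,-1,-2,-3,-4,-5,-6,-7,-8,-9,-10,-11
s: 24,0,-3,1656,-3,-3,-3,-3,-3,-3,-3,-3,-3,-3,-3,-3
p: 1,0,-1,69,-3,-4,-5,-6,-7,-8,-9,-10,-11,-12,-13,-14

steps = 9; useful = 113; efficiency = 113/144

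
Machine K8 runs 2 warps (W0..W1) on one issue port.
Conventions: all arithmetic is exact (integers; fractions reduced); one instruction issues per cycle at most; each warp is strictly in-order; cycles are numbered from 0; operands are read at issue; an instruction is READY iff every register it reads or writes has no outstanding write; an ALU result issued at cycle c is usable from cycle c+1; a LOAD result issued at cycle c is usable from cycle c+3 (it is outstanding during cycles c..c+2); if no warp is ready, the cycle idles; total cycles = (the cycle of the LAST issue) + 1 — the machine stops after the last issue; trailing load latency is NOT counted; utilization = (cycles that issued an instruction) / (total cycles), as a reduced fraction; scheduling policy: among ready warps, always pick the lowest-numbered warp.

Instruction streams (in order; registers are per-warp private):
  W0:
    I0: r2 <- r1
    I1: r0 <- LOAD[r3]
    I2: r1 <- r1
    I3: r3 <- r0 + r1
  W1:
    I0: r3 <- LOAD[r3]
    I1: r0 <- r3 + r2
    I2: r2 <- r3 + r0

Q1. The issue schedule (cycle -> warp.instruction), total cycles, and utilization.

cycle 0: W0.I0
cycle 1: W0.I1
cycle 2: W0.I2
cycle 3: W1.I0
cycle 4: W0.I3
cycle 5: idle
cycle 6: W1.I1
cycle 7: W1.I2

Answer: 8 cycles, utilization 7/8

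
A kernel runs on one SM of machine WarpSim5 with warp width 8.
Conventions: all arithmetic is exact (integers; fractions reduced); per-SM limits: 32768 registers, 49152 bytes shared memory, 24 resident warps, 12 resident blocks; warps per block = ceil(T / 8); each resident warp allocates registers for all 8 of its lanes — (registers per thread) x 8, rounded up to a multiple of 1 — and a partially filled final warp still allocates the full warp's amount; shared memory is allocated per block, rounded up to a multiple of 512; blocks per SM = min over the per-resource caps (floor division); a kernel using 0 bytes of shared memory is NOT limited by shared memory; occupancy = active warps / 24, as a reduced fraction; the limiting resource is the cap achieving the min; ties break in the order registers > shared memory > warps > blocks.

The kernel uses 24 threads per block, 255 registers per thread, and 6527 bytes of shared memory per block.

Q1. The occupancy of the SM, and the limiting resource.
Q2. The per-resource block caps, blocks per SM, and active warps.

Answer: occupancy 5/8, limited by registers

registers: 5 blocks
shared memory: 7 blocks
warps: 8 blocks
blocks: 12 blocks

Answer: 5 blocks, 15 active warps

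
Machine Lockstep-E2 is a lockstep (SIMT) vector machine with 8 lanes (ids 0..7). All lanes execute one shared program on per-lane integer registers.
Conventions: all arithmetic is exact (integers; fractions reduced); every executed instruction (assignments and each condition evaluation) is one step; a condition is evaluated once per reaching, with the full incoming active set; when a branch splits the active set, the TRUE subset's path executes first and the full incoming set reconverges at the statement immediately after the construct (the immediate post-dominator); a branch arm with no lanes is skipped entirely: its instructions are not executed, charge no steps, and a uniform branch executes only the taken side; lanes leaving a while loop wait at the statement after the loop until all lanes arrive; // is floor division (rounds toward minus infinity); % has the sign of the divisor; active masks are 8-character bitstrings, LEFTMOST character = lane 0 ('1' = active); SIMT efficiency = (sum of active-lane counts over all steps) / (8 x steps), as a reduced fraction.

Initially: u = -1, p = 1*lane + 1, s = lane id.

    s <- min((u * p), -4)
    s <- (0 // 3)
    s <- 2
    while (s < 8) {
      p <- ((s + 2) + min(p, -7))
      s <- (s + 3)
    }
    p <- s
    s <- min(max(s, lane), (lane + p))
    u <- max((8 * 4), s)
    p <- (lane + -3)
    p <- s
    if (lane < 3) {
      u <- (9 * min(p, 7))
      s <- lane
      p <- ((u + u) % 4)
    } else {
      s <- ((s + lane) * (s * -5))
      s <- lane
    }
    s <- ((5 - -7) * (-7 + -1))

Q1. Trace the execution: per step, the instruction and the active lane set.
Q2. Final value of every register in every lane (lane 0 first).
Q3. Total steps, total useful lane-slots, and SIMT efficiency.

step 0: s <- min((u * p), -4)        11111111
step 1: s <- (0 // 3)                11111111
step 2: s <- 2                       11111111
step 3: eval (s < 8)                 11111111
step 4: p <- ((s + 2) + min(p, -7))  11111111
step 5: s <- (s + 3)                 11111111
step 6: eval (s < 8)                 11111111
step 7: p <- ((s + 2) + min(p, -7))  11111111
step 8: s <- (s + 3)                 11111111
step 9: eval (s < 8)                 11111111
step 10: p <- s                       11111111
step 11: s <- min(max(s, lane), (lane + p)) 11111111
step 12: u <- max((8 * 4), s)         11111111
step 13: p <- (lane + -3)             11111111
step 14: p <- s                       11111111
step 15: eval (lane < 3)              11111111
step 16: u <- (9 * min(p, 7))         11100000
step 17: s <- lane                    11100000
step 18: p <- ((u + u) % 4)           11100000
step 19: s <- ((s + lane) * (s * -5)) 00011111
step 20: s <- lane                    00011111
step 21: s <- ((5 - -7) * (-7 + -1))  11111111

Answer: 22 steps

u: 63,63,63,32,32,32,32,32
p: 2,2,2,8,8,8,8,8
s: -96,-96,-96,-96,-96,-96,-96,-96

steps = 22; useful = 155; efficiency = 155/176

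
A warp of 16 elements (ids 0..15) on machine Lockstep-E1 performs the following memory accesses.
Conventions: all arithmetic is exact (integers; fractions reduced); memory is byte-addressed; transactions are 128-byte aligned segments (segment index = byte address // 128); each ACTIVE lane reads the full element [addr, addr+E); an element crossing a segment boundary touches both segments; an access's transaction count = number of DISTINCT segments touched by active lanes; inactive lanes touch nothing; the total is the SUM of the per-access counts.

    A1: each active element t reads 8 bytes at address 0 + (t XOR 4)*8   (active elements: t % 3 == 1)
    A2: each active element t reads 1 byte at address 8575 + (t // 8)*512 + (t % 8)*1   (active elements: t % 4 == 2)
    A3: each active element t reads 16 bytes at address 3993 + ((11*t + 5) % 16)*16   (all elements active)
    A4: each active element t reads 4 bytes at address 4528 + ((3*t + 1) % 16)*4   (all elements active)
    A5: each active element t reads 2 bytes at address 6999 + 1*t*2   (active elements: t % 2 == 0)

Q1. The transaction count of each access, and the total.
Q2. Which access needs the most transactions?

A1: 1 transaction
A2: 2 transactions
A3: 3 transactions
A4: 1 transaction
A5: 1 transaction

Answer: 1,2,3,1,1; total 8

Answer: A3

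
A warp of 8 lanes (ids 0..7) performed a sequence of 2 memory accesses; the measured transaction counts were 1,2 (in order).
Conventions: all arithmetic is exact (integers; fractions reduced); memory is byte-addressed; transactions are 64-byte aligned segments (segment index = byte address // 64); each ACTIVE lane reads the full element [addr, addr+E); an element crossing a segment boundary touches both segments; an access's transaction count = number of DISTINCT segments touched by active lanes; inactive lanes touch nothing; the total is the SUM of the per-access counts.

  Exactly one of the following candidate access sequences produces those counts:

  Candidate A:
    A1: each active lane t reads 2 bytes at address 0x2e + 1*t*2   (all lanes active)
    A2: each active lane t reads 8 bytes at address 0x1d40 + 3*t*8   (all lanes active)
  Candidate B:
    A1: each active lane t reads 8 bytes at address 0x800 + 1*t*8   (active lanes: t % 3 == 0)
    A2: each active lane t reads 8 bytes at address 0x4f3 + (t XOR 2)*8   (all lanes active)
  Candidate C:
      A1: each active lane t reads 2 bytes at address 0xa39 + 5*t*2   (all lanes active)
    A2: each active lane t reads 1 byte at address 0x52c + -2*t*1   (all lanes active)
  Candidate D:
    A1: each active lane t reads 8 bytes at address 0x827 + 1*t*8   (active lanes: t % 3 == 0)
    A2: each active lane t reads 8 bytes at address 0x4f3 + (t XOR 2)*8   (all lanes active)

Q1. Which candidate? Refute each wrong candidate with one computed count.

A: A2 gives 3 transactions, not 2
C: A1 gives 3 transactions, not 1
D: A1 gives 2 transactions, not 1
B: all counts match (1,2)

Answer: B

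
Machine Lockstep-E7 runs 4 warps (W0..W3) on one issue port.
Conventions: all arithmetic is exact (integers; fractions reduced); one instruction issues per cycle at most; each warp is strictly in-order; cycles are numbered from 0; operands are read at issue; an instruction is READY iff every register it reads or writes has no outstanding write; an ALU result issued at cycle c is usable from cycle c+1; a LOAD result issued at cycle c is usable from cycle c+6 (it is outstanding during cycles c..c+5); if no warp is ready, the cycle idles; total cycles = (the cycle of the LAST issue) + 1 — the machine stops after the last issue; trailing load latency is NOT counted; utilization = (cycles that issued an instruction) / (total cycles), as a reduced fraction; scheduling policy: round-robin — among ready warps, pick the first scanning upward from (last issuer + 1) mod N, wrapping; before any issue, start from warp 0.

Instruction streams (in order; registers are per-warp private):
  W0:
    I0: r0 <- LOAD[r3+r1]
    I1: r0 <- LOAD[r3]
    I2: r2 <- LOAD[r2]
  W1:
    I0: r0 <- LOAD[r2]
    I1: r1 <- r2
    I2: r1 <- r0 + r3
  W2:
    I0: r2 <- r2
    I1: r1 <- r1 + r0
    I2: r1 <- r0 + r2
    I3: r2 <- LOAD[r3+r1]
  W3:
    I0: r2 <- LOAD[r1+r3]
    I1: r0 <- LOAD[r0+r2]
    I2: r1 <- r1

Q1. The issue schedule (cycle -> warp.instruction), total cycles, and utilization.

cycle 0: W0.I0
cycle 1: W1.I0
cycle 2: W2.I0
cycle 3: W3.I0
cycle 4: W1.I1
cycle 5: W2.I1
cycle 6: W0.I1
cycle 7: W1.I2
cycle 8: W2.I2
cycle 9: W3.I1
cycle 10: W0.I2
cycle 11: W2.I3
cycle 12: W3.I2

Answer: 13 cycles, utilization 1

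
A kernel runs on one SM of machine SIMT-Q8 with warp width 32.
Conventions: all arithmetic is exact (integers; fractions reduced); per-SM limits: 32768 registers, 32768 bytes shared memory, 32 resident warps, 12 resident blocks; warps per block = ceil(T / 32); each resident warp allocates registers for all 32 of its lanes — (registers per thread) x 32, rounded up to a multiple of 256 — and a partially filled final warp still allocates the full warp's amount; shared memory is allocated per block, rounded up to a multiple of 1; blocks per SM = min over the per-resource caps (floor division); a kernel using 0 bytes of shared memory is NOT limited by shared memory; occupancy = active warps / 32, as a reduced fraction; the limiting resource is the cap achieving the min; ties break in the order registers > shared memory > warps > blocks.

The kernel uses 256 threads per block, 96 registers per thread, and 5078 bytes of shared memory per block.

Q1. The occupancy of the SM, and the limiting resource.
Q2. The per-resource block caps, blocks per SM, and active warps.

Answer: occupancy 1/4, limited by registers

registers: 1 block
shared memory: 6 blocks
warps: 4 blocks
blocks: 12 blocks

Answer: 1 block, 8 active warps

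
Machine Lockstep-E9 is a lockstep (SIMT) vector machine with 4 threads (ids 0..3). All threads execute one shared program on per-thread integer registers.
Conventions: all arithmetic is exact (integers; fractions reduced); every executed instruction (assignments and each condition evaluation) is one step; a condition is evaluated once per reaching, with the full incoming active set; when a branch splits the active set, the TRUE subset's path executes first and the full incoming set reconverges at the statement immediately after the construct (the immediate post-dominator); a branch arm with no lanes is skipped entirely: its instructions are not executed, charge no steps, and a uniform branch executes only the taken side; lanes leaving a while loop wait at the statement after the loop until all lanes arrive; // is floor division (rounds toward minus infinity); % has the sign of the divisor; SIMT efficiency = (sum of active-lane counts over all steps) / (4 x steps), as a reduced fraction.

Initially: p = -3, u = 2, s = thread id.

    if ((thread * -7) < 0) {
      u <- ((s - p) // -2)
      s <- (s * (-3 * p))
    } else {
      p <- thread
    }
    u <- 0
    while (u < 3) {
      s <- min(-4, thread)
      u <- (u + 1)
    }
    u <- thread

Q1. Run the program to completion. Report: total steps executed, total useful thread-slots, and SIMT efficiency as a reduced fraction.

Answer: 16 steps, 59 useful, 59/64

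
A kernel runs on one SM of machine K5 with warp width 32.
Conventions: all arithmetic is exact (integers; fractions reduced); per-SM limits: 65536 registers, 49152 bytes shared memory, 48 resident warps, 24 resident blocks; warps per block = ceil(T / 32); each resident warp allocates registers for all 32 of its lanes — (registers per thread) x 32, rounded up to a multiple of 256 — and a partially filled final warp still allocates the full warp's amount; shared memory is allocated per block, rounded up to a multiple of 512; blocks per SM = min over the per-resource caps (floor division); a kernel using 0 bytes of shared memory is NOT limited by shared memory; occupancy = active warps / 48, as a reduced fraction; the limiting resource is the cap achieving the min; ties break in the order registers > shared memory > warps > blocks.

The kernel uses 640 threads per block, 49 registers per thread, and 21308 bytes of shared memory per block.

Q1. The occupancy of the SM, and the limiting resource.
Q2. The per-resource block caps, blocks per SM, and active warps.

Answer: occupancy 5/12, limited by registers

registers: 1 block
shared memory: 2 blocks
warps: 2 blocks
blocks: 24 blocks

Answer: 1 block, 20 active warps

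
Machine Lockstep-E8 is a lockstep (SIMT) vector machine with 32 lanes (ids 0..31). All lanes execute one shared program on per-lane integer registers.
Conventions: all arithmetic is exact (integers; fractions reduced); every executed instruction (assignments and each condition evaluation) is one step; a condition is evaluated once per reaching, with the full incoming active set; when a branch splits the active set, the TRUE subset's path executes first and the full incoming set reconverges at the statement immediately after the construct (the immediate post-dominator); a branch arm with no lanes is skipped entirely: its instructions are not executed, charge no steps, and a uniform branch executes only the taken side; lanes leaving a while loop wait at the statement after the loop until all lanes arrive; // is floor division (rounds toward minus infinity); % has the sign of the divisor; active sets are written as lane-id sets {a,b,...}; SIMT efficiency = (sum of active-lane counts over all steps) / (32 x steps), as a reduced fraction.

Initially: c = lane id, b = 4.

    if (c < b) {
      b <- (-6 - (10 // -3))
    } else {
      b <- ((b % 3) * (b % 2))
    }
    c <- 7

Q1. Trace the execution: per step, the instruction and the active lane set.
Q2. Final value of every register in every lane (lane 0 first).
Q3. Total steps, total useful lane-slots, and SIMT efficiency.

step 0: eval (c < b)                 {0,1,2,3,4,5,6,7,8,9,10,11,12,13,14,15,16,17,18,19,20,21,22,23,24,25,26,27,28,29,30,31}
step 1: b <- (-6 - (10 // -3))       {0,1,2,3}
step 2: b <- ((b % 3) * (b % 2))     {4,5,6,7,8,9,10,11,12,13,14,15,16,17,18,19,20,21,22,23,24,25,26,27,28,29,30,31}
step 3: c <- 7                       {0,1,2,3,4,5,6,7,8,9,10,11,12,13,14,15,16,17,18,19,20,21,22,23,24,25,26,27,28,29,30,31}

Answer: 4 steps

c: 7,7,7,7,7,7,7,7,7,7,7,7,7,7,7,7,7,7,7,7,7,7,7,7,7,7,7,7,7,7,7,7
b: -2,-2,-2,-2,0,0,0,0,0,0,0,0,0,0,0,0,0,0,0,0,0,0,0,0,0,0,0,0,0,0,0,0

steps = 4; useful = 96; efficiency = 96/128 = 3/4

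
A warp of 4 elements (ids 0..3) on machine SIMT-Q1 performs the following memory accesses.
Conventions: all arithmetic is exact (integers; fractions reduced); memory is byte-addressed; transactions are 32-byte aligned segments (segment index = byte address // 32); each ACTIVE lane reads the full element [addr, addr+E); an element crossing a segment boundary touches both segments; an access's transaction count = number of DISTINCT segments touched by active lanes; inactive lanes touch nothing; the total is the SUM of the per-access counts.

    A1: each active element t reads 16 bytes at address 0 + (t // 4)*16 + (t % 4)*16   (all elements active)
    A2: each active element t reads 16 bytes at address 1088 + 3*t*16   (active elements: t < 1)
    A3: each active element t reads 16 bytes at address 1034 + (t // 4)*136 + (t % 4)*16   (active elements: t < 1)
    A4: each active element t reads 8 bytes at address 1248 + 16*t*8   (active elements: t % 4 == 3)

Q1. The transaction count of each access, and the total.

A1: 2 transactions
A2: 1 transaction
A3: 1 transaction
A4: 1 transaction

Answer: 2,1,1,1; total 5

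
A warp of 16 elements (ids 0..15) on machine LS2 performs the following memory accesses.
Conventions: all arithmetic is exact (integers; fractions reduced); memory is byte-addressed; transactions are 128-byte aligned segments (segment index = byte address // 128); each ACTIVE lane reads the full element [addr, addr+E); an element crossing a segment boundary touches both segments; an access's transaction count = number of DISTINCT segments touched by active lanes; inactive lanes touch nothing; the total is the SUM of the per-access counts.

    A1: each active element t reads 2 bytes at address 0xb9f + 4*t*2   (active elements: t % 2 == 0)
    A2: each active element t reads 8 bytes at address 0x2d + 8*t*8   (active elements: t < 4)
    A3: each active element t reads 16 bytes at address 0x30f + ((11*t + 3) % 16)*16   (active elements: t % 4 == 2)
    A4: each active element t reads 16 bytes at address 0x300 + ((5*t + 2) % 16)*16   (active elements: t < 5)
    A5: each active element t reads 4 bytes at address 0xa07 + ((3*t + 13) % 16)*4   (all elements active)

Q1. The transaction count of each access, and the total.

A1: 2 transactions
A2: 2 transactions
A3: 2 transactions
A4: 2 transactions
A5: 1 transaction

Answer: 2,2,2,2,1; total 9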